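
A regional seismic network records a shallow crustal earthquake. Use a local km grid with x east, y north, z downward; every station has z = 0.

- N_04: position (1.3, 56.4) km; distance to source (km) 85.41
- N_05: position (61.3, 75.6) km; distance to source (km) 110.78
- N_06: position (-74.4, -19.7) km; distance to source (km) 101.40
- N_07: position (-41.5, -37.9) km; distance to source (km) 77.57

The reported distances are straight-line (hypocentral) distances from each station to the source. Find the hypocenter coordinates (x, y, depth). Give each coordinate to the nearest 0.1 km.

x ≈ 15.3 km, y ≈ -13.6 km, depth ≈ 46.9 km

Each station gives a sphere (x−x_i)² + (y−y_i)² + z² = d_i² (stations at z=0).
Subtracting the N_04 sphere from N_05 and N_06: z² cancels, leaving linear equations in x and y:
120.0 x + 38.4 y = 1313.06
-151.4 x − 152.2 y = -246.29
Solving: x ≈ 15.292, y ≈ -13.593 km (keep extra digits for the depth step; rounded: 15.3, -13.6).
Then from the N_04 sphere: z² = 85.41² − (x − 1.3)² − (y − 56.4)² with x = 15.292, y = -13.593, so z ≈ 46.905 ≈ 46.9 km.
Check against N_07 (with the unrounded solution): distance 77.56 ≈ 77.57 km. ✓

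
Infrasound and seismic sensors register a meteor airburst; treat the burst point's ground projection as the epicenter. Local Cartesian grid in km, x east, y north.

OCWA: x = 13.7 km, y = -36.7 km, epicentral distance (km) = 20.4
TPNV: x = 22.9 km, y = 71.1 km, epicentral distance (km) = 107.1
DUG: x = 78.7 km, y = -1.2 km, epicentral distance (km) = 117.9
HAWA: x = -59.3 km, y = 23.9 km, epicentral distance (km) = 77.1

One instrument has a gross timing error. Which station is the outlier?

DUG

Solve using three stations at a time. Using OCWA, TPNV, HAWA (subtract circle equations pairwise → linear system) gives (x, y) ≈ (-6.2, -32.0).
Distances from that point to each station vs reported:
  OCWA: calculated 20.4 vs reported 20.4 → residual 0.0 km
  TPNV: calculated 107.1 vs reported 107.1 → residual 0.0 km
  DUG: calculated 90.3 vs reported 117.9 → residual 27.6 km
  HAWA: calculated 77.1 vs reported 77.1 → residual 0.0 km
OCWA, TPNV, HAWA are mutually consistent (residuals ≈ 0); DUG is off by 27.6 km.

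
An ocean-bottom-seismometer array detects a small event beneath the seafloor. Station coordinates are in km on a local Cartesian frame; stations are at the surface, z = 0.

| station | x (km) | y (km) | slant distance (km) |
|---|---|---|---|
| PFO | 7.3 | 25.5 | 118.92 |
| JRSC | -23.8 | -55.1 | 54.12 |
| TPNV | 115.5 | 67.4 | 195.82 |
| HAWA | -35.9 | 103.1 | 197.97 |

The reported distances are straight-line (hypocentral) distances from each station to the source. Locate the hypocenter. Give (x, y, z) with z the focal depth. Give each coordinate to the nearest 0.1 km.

(1.7, -88.2, 34.4)

Each station gives a sphere (x−x_i)² + (y−y_i)² + z² = d_i² (stations at z=0).
Subtracting the PFO sphere from JRSC and TPNV: z² cancels, leaving linear equations in x and y:
-62.2 x − 161.2 y = 14111.90
216.4 x + 83.8 y = -7024.04
Solving: x ≈ 1.695, y ≈ -88.197 km (keep extra digits for the depth step; rounded: 1.7, -88.2).
Then from the PFO sphere: z² = 118.92² − (x − 7.3)² − (y − 25.5)² with x = 1.695, y = -88.197, so z ≈ 34.403 ≈ 34.4 km.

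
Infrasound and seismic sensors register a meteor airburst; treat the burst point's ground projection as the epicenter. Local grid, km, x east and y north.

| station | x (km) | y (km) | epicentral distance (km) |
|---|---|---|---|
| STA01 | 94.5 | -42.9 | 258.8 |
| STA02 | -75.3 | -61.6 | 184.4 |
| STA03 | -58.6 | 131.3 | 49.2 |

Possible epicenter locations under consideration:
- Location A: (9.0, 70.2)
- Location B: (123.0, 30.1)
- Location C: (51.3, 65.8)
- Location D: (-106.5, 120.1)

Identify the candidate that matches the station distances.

Location D

For each candidate, compare |candidate − station| to the reported distance:
Location A: residuals STA01 117.0, STA02 27.9, STA03 41.9 → max 117.0 km
Location B: residuals STA01 180.4, STA02 34.1, STA03 158.7 → max 180.4 km
Location C: residuals STA01 141.8, STA02 4.8, STA03 78.7 → max 141.8 km
Location D: residuals STA01 0.0, STA02 0.0, STA03 0.0 → max 0.0 km
Only Location D has all residuals ≈ 0.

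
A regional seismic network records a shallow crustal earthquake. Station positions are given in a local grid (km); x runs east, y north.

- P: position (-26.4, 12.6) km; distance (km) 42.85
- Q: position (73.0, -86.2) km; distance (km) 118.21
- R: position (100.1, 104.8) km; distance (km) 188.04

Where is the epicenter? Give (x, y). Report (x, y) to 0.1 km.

Circle about each station: (x + 26.4)² + (y − 12.6)² = 42.85²; (x − 73.0)² + (y + 86.2)² = 118.21²; (x − 100.1)² + (y − 104.8)² = 188.04².
Subtracting the P equation from the Q and R equations removes the quadratic terms:
198.8 x − 197.6 y = -233.76
253.0 x + 184.4 y = -13375.59
Solving the 2×2 system: x ≈ -31.0, y ≈ -30.0 km.

-31.0 km east, -30.0 km north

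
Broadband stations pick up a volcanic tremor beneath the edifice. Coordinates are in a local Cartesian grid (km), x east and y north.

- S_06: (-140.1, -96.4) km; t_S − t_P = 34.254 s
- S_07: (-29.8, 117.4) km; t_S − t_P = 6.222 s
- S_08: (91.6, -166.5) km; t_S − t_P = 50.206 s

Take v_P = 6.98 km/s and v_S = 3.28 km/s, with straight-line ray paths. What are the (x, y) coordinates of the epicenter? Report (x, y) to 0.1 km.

(-65.0, 101.8)

Distance from S−P lag: d = Δt · v_P v_S / (v_P − v_S) = Δt · (6.98·3.28)/(6.98−3.28) ≈ 6.1877·Δt.
So d_S_06 = 211.95, d_S_07 = 38.50, d_S_08 = 310.66 km.
Circle about each station: (x + 140.1)² + (y + 96.4)² = 211.95²; (x + 29.8)² + (y − 117.4)² = 38.50²; (x − 91.6)² + (y + 166.5)² = 310.66².
Subtracting the S_06 equation from the S_07 and S_08 equations removes the quadratic terms:
220.6 x + 427.6 y = 29190.38
463.4 x − 140.2 y = -44394.99
Solving the 2×2 system: x ≈ -65.0, y ≈ 101.8 km.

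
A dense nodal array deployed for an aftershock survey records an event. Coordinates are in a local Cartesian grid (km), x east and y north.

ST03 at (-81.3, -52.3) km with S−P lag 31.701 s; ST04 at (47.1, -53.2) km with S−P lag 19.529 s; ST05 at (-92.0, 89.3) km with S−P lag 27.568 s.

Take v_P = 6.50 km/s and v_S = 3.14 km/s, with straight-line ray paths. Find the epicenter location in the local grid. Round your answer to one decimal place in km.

Distance from S−P lag: d = Δt · v_P v_S / (v_P − v_S) = Δt · (6.50·3.14)/(6.50−3.14) ≈ 6.0744·Δt.
So d_ST03 = 192.56, d_ST04 = 118.63, d_ST05 = 167.46 km.
Circle about each station: (x + 81.3)² + (y + 52.3)² = 192.56²; (x − 47.1)² + (y + 53.2)² = 118.63²; (x + 92.0)² + (y − 89.3)² = 167.46².
Subtracting the ST03 equation from the ST04 and ST05 equations removes the quadratic terms:
256.8 x − 1.8 y = 18709.95
-21.4 x + 283.2 y = 16130.01
Solving the 2×2 system: x ≈ 73.3, y ≈ 62.5 km.
Check against ST03 (with the unrounded x, y): √((x + 81.3)²+(y + 52.3)²) = 192.56 ≈ 192.56 km. ✓

x ≈ 73.3 km, y ≈ 62.5 km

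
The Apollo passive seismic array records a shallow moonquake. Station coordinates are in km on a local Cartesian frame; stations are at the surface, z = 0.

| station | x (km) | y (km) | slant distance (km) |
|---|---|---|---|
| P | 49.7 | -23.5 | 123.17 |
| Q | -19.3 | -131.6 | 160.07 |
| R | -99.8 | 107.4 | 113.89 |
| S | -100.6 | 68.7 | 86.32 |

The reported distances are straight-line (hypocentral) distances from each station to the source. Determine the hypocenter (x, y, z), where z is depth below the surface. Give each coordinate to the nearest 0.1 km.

Each station gives a sphere (x−x_i)² + (y−y_i)² + z² = d_i² (stations at z=0).
Subtracting the P sphere from Q and R: z² cancels, leaving linear equations in x and y:
-138.0 x − 216.2 y = 4217.15
-299.0 x + 261.8 y = 20672.38
Solving: x ≈ -55.307, y ≈ 15.797 km (keep extra digits for the depth step; rounded: -55.3, 15.8).
Then from the P sphere: z² = 123.17² − (x − 49.7)² − (y + 23.5)² with x = -55.307, y = 15.797, so z ≈ 50.991 ≈ 51.0 km.
Check against S (with the unrounded solution): distance 86.32 ≈ 86.32 km. ✓

x ≈ -55.3 km, y ≈ 15.8 km, depth ≈ 51.0 km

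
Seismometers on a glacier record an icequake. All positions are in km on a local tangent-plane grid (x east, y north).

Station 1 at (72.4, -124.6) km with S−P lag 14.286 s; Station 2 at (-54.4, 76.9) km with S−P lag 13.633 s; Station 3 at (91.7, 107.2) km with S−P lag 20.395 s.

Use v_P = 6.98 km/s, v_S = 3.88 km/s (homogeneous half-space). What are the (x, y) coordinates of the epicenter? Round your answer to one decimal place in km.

Distance from S−P lag: d = Δt · v_P v_S / (v_P − v_S) = Δt · (6.98·3.88)/(6.98−3.88) ≈ 8.7363·Δt.
So d_Station 1 = 124.81, d_Station 2 = 119.10, d_Station 3 = 178.18 km.
Circle about each station: (x − 72.4)² + (y + 124.6)² = 124.81²; (x + 54.4)² + (y − 76.9)² = 119.10²; (x − 91.7)² + (y − 107.2)² = 178.18².
Subtracting pairs of circle equations eliminates x²+y² and gives linear equations (the radical axes):
-253.6 x + 403.0 y = -10501.22
38.6 x + 463.6 y = -17036.77
Solving the 2×2 system: x ≈ -15.0, y ≈ -35.5 km.

x ≈ -15.0 km, y ≈ -35.5 km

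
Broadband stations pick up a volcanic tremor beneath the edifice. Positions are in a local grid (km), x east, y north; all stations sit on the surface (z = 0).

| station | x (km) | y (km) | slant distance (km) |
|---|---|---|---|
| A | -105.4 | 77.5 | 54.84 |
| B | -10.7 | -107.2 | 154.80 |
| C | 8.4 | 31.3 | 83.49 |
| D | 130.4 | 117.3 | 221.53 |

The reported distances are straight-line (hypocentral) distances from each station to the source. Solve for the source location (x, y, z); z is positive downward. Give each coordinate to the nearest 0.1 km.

Each station gives a sphere (x−x_i)² + (y−y_i)² + z² = d_i² (stations at z=0).
Subtracting the A sphere from B and C: z² cancels, leaving linear equations in x and y:
189.4 x − 369.4 y = -26464.69
227.6 x − 92.4 y = -20028.31
Solving: x ≈ -74.399, y ≈ 33.496 km (keep extra digits for the depth step; rounded: -74.4, 33.5).
Then from the A sphere: z² = 54.84² − (x + 105.4)² − (y − 77.5)² with x = -74.399, y = 33.496, so z ≈ 10.489 ≈ 10.5 km.

(-74.4, 33.5, 10.5)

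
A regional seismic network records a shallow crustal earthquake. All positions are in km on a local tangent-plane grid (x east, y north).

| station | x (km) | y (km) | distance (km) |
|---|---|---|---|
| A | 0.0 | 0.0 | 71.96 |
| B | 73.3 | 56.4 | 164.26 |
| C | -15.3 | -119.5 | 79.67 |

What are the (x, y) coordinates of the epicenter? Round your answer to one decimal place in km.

Circle about each station: x² + y² = 71.96²; (x − 73.3)² + (y − 56.4)² = 164.26²; (x + 15.3)² + (y + 119.5)² = 79.67².
Subtracting the A equation from the B and C equations removes the quadratic terms:
146.6 x + 112.8 y = -13249.26
-30.6 x − 239.0 y = 13345.27
Solving the 2×2 system: x ≈ -52.6, y ≈ -49.1 km.

-52.6 km east, -49.1 km north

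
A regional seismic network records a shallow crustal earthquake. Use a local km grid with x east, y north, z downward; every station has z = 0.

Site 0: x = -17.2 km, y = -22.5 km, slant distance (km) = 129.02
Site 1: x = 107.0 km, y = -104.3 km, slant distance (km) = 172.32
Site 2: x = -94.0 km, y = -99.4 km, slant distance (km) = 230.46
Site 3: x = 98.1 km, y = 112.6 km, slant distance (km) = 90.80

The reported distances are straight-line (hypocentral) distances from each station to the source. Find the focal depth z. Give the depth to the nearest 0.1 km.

61.0 km

Each station gives a sphere (x−x_i)² + (y−y_i)² + z² = d_i² (stations at z=0).
Subtracting the Site 0 sphere from Site 1 and Site 2: z² cancels, leaving linear equations in x and y:
248.4 x − 163.6 y = 8477.38
-153.6 x − 153.8 y = -18551.38
Solving: x ≈ 68.508, y ≈ 52.201 km (keep extra digits for the depth step; rounded: 68.5, 52.2).
Then from the Site 0 sphere: z² = 129.02² − (x + 17.2)² − (y + 22.5)² with x = 68.508, y = 52.201, so z ≈ 60.992 ≈ 61.0 km.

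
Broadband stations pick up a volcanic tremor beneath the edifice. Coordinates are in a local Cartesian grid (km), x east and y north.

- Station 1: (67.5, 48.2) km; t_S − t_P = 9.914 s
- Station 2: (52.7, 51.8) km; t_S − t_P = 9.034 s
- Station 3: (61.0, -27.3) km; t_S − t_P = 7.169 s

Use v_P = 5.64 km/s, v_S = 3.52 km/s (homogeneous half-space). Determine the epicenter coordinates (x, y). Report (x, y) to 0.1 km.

x ≈ -4.1 km, y ≈ -10.9 km

Distance from S−P lag: d = Δt · v_P v_S / (v_P − v_S) = Δt · (5.64·3.52)/(5.64−3.52) ≈ 9.3645·Δt.
So d_Station 1 = 92.84, d_Station 2 = 84.60, d_Station 3 = 67.13 km.
Circle about each station: (x − 67.5)² + (y − 48.2)² = 92.84²; (x − 52.7)² + (y − 51.8)² = 84.60²; (x − 61.0)² + (y + 27.3)² = 67.13².
Subtracting pairs of circle equations eliminates x²+y² and gives linear equations (the radical axes):
-29.6 x + 7.2 y = 43.15
-13.0 x − 151.0 y = 1699.63
Solving the 2×2 system: x ≈ -4.1, y ≈ -10.9 km.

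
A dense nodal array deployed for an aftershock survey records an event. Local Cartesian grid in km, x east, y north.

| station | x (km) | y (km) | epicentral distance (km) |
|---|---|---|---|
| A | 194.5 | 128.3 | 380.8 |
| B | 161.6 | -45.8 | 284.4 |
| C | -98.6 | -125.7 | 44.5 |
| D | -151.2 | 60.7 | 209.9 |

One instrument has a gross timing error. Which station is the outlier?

D

Solve using three stations at a time. Using A, B, C (subtract circle equations pairwise → linear system) gives (x, y) ≈ (-119.9, -86.6).
Distances from that point to each station vs reported:
  A: calculated 380.8 vs reported 380.8 → residual 0.0 km
  B: calculated 284.4 vs reported 284.4 → residual 0.0 km
  C: calculated 44.5 vs reported 44.5 → residual 0.0 km
  D: calculated 150.6 vs reported 209.9 → residual 59.3 km
A, B, C are mutually consistent (residuals ≈ 0); D is off by 59.3 km.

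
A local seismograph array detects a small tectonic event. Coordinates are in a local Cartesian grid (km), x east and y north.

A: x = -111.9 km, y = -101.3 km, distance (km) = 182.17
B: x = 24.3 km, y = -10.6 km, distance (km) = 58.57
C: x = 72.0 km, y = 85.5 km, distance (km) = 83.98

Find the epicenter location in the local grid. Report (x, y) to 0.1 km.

-0.2 km east, 42.6 km north

Circle about each station: (x + 111.9)² + (y + 101.3)² = 182.17²; (x − 24.3)² + (y + 10.6)² = 58.57²; (x − 72.0)² + (y − 85.5)² = 83.98².
Subtracting pairs of circle equations eliminates x²+y² and gives linear equations (the radical axes):
272.4 x + 181.4 y = 7675.01
367.8 x + 373.6 y = 15844.22
Solving the 2×2 system: x ≈ -0.2, y ≈ 42.6 km.
Check against A (with the unrounded x, y): √((x + 111.9)²+(y + 101.3)²) = 182.17 ≈ 182.17 km. ✓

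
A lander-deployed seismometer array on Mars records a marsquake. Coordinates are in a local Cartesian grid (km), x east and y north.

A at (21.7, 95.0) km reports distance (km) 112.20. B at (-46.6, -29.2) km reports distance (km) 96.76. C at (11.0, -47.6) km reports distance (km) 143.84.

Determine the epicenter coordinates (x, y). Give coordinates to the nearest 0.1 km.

Circle about each station: (x − 21.7)² + (y − 95.0)² = 112.20²; (x + 46.6)² + (y + 29.2)² = 96.76²; (x − 11.0)² + (y + 47.6)² = 143.84².
Subtracting pairs of circle equations eliminates x²+y² and gives linear equations (the radical axes):
-136.6 x − 248.4 y = -3245.35
-21.4 x − 285.2 y = -15210.24
Solving the 2×2 system: x ≈ -84.8, y ≈ 59.7 km.
Check against A (with the unrounded x, y): √((x − 21.7)²+(y − 95.0)²) = 112.19 ≈ 112.20 km. ✓

x ≈ -84.8 km, y ≈ 59.7 km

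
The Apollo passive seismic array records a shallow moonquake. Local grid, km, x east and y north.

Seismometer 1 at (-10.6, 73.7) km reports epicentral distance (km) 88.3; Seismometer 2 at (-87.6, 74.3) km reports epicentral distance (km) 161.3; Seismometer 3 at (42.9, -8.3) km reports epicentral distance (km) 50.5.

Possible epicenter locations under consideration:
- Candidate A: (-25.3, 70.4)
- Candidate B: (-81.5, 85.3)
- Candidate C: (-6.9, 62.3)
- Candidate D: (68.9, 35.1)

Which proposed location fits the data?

Candidate D

For each candidate, compare |candidate − station| to the reported distance:
Candidate A: residuals Seismometer 1 73.2, Seismometer 2 98.9, Seismometer 3 53.6 → max 98.9 km
Candidate B: residuals Seismometer 1 16.5, Seismometer 2 148.7, Seismometer 3 105.2 → max 148.7 km
Candidate C: residuals Seismometer 1 76.3, Seismometer 2 79.7, Seismometer 3 35.9 → max 79.7 km
Candidate D: residuals Seismometer 1 0.1, Seismometer 2 0.0, Seismometer 3 0.1 → max 0.1 km
Only Candidate D has all residuals ≈ 0.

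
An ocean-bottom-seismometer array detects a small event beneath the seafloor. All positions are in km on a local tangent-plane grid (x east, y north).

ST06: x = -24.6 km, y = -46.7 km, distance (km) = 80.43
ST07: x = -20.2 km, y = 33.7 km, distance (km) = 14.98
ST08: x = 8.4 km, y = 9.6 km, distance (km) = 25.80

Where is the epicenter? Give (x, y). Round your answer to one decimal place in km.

Circle about each station: (x + 24.6)² + (y + 46.7)² = 80.43²; (x + 20.2)² + (y − 33.7)² = 14.98²; (x − 8.4)² + (y − 9.6)² = 25.80².
Subtracting the ST06 equation from the ST07 and ST08 equations removes the quadratic terms:
8.8 x + 160.8 y = 5002.26
66.0 x + 112.6 y = 3180.01
Solving the 2×2 system: x ≈ -5.4, y ≈ 31.4 km.

(-5.4, 31.4)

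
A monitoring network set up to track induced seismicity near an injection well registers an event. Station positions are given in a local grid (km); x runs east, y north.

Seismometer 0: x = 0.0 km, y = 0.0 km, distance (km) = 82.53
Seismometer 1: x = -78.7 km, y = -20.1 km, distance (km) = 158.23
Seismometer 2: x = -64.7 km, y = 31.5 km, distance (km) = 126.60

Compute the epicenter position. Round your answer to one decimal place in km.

59.2 km east, 57.5 km north

Circle about each station: x² + y² = 82.53²; (x + 78.7)² + (y + 20.1)² = 158.23²; (x + 64.7)² + (y − 31.5)² = 126.60².
Subtracting the Seismometer 0 equation from the Seismometer 1 and Seismometer 2 equations removes the quadratic terms:
-157.4 x − 40.2 y = -11627.83
-129.4 x + 63.0 y = -4038.02
Solving the 2×2 system: x ≈ 59.2, y ≈ 57.5 km.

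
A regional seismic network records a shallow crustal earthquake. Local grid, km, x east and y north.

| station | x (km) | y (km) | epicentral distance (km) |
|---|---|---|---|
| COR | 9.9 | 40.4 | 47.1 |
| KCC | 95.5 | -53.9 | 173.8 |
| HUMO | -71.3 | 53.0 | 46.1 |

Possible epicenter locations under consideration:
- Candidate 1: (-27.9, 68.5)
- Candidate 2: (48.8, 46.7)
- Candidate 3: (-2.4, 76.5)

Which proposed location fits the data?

Candidate 1

For each candidate, compare |candidate − station| to the reported distance:
Candidate 1: residuals COR 0.0, KCC 0.0, HUMO 0.0 → max 0.0 km
Candidate 2: residuals COR 7.7, KCC 62.9, HUMO 74.2 → max 74.2 km
Candidate 3: residuals COR 9.0, KCC 10.7, HUMO 26.7 → max 26.7 km
Only Candidate 1 has all residuals ≈ 0.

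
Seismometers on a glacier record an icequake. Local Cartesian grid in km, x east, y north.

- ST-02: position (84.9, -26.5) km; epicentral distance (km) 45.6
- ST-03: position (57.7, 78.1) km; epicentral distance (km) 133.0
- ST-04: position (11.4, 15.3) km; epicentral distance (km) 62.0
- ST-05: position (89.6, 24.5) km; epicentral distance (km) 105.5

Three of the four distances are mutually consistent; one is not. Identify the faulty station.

ST-02

Solve using three stations at a time. Using ST-03, ST-04, ST-05 (subtract circle equations pairwise → linear system) gives (x, y) ≈ (11.8, -46.7).
Distances from that point to each station vs reported:
  ST-02: calculated 75.9 vs reported 45.6 → residual 30.3 km
  ST-03: calculated 133.0 vs reported 133.0 → residual 0.0 km
  ST-04: calculated 62.0 vs reported 62.0 → residual 0.0 km
  ST-05: calculated 105.5 vs reported 105.5 → residual 0.0 km
ST-03, ST-04, ST-05 are mutually consistent (residuals ≈ 0); ST-02 is off by 30.3 km.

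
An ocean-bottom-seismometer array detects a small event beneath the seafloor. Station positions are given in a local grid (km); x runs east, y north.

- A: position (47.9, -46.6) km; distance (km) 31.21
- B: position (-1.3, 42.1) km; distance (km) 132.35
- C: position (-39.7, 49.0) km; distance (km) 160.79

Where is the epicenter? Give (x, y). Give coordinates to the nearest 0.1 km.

67.1 km east, -71.2 km north

Circle about each station: (x − 47.9)² + (y + 46.6)² = 31.21²; (x + 1.3)² + (y − 42.1)² = 132.35²; (x + 39.7)² + (y − 49.0)² = 160.79².
Subtracting the A equation from the B and C equations removes the quadratic terms:
-98.4 x + 177.4 y = -19234.33
-175.2 x + 191.2 y = -25368.24
Solving the 2×2 system: x ≈ 67.1, y ≈ -71.2 km.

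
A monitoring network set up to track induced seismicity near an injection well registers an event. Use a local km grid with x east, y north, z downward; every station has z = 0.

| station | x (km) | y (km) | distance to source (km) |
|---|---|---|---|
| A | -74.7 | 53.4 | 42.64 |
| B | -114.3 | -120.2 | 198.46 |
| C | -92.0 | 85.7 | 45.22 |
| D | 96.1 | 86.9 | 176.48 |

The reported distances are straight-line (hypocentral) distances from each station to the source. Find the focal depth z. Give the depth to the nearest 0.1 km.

z ≈ 39.1 km

Each station gives a sphere (x−x_i)² + (y−y_i)² + z² = d_i² (stations at z=0).
Subtracting the A sphere from B and C: z² cancels, leaving linear equations in x and y:
-79.2 x − 347.2 y = -18487.32
-34.6 x + 64.6 y = 7150.16
Solving: x ≈ -75.207, y ≈ 70.402 km (keep extra digits for the depth step; rounded: -75.2, 70.4).
Then from the A sphere: z² = 42.64² − (x + 74.7)² − (y − 53.4)² with x = -75.207, y = 70.402, so z ≈ 39.100 ≈ 39.1 km.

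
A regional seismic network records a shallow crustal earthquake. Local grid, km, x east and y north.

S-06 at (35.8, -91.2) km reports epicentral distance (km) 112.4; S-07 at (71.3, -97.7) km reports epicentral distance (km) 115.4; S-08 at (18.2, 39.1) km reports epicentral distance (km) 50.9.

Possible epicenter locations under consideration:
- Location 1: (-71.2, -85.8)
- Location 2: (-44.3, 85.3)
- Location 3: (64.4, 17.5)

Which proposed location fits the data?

Location 3

For each candidate, compare |candidate − station| to the reported distance:
Location 1: residuals S-06 5.3, S-07 27.6, S-08 102.7 → max 102.7 km
Location 2: residuals S-06 81.4, S-07 101.1, S-08 26.8 → max 101.1 km
Location 3: residuals S-06 0.0, S-07 0.0, S-08 0.1 → max 0.1 km
Only Location 3 has all residuals ≈ 0.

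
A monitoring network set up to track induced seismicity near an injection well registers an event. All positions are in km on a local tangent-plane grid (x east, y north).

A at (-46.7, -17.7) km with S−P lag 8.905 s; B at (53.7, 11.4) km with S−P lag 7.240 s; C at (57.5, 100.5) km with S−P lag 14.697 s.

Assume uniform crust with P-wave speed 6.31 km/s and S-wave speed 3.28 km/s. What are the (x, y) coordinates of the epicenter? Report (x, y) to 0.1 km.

Distance from S−P lag: d = Δt · v_P v_S / (v_P − v_S) = Δt · (6.31·3.28)/(6.31−3.28) ≈ 6.8306·Δt.
So d_A = 60.83, d_B = 49.45, d_C = 100.39 km.
Circle about each station: (x + 46.7)² + (y + 17.7)² = 60.83²; (x − 53.7)² + (y − 11.4)² = 49.45²; (x − 57.5)² + (y − 100.5)² = 100.39².
Subtracting the A equation from the B and C equations removes the quadratic terms:
200.8 x + 58.2 y = 1774.46
208.4 x + 236.4 y = 4534.46
Solving the 2×2 system: x ≈ 4.4, y ≈ 15.3 km.

4.4 km east, 15.3 km north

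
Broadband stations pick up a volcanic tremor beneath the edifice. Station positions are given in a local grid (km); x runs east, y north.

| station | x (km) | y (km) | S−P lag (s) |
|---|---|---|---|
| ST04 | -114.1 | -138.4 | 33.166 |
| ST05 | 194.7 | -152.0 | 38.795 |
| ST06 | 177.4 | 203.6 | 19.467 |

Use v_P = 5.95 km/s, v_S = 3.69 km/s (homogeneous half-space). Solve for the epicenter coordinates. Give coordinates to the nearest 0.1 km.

(-7.9, 165.8)

Distance from S−P lag: d = Δt · v_P v_S / (v_P − v_S) = Δt · (5.95·3.69)/(5.95−3.69) ≈ 9.7148·Δt.
So d_ST04 = 322.20, d_ST05 = 376.89, d_ST06 = 189.12 km.
Circle about each station: (x + 114.1)² + (y + 138.4)² = 322.20²; (x − 194.7)² + (y + 152.0)² = 376.89²; (x − 177.4)² + (y − 203.6)² = 189.12².
Subtracting pairs of circle equations eliminates x²+y² and gives linear equations (the radical axes):
617.6 x − 27.2 y = -9394.51
583.0 x + 684.0 y = 108796.82
Solving the 2×2 system: x ≈ -7.9, y ≈ 165.8 km.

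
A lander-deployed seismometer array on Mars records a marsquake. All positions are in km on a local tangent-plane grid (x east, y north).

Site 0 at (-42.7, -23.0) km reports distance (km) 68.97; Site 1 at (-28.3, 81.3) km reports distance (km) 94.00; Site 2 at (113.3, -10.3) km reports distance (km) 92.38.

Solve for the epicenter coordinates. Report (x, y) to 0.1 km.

x ≈ 21.7 km, y ≈ 1.7 km

Circle about each station: (x + 42.7)² + (y + 23.0)² = 68.97²; (x + 28.3)² + (y − 81.3)² = 94.00²; (x − 113.3)² + (y + 10.3)² = 92.38².
Subtracting the Site 0 equation from the Site 1 and Site 2 equations removes the quadratic terms:
28.8 x + 208.6 y = 979.15
312.0 x + 25.4 y = 6813.49
Solving the 2×2 system: x ≈ 21.7, y ≈ 1.7 km.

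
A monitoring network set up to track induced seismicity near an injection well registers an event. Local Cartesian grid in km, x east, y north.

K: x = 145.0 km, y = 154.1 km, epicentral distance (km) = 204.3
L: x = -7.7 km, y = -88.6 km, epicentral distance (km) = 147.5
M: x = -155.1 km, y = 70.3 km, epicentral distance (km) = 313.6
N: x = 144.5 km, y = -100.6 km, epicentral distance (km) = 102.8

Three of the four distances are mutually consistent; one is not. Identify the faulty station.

Solve using three stations at a time. Using K, L, M (subtract circle equations pairwise → linear system) gives (x, y) ≈ (134.5, -49.9).
Distances from that point to each station vs reported:
  K: calculated 204.2 vs reported 204.3 → residual 0.1 km
  L: calculated 147.4 vs reported 147.5 → residual 0.1 km
  M: calculated 313.6 vs reported 313.6 → residual 0.0 km
  N: calculated 51.7 vs reported 102.8 → residual 51.1 km
K, L, M are mutually consistent (residuals ≈ 0); N is off by 51.1 km.

N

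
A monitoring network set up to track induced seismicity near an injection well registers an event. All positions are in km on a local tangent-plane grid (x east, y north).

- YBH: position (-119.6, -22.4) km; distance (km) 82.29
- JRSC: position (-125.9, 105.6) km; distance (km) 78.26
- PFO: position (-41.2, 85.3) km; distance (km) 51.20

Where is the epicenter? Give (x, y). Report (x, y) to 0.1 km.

-74.6 km east, 46.5 km north

Circle about each station: (x + 119.6)² + (y + 22.4)² = 82.29²; (x + 125.9)² + (y − 105.6)² = 78.26²; (x + 41.2)² + (y − 85.3)² = 51.20².
Subtracting the YBH equation from the JRSC and PFO equations removes the quadratic terms:
-12.6 x + 256.0 y = 12843.27
156.8 x + 215.4 y = -1682.19
Solving the 2×2 system: x ≈ -74.6, y ≈ 46.5 km.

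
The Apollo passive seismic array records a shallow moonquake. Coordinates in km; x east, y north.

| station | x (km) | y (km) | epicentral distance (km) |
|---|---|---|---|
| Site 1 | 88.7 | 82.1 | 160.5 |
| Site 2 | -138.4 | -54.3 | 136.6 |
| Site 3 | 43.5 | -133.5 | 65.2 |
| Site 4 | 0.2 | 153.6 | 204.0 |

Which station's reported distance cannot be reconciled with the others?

Solve using three stations at a time. Using Site 1, Site 2, Site 4 (subtract circle equations pairwise → linear system) gives (x, y) ≈ (-1.9, -50.4).
Distances from that point to each station vs reported:
  Site 1: calculated 160.5 vs reported 160.5 → residual 0.0 km
  Site 2: calculated 136.6 vs reported 136.6 → residual 0.0 km
  Site 3: calculated 94.7 vs reported 65.2 → residual 29.5 km
  Site 4: calculated 204.0 vs reported 204.0 → residual 0.0 km
Site 1, Site 2, Site 4 are mutually consistent (residuals ≈ 0); Site 3 is off by 29.5 km.

Site 3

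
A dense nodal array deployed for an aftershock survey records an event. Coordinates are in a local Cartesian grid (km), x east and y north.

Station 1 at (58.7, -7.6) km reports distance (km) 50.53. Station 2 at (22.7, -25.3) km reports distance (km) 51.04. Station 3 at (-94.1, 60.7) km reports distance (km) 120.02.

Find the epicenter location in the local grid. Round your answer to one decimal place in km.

(20.7, 25.7)

Circle about each station: (x − 58.7)² + (y + 7.6)² = 50.53²; (x − 22.7)² + (y + 25.3)² = 51.04²; (x + 94.1)² + (y − 60.7)² = 120.02².
Subtracting the Station 1 equation from the Station 2 and Station 3 equations removes the quadratic terms:
-72.0 x − 35.4 y = -2399.87
-305.6 x + 136.6 y = -2815.67
Solving the 2×2 system: x ≈ 20.7, y ≈ 25.7 km.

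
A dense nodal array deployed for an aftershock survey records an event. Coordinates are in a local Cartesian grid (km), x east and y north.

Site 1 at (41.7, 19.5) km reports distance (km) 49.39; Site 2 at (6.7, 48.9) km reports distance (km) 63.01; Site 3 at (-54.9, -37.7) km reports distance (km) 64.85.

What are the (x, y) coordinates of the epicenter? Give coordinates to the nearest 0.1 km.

Circle about each station: (x − 41.7)² + (y − 19.5)² = 49.39²; (x − 6.7)² + (y − 48.9)² = 63.01²; (x + 54.9)² + (y + 37.7)² = 64.85².
Subtracting the Site 1 equation from the Site 2 and Site 3 equations removes the quadratic terms:
-70.0 x + 58.8 y = -1213.93
-193.2 x − 114.4 y = 550.01
Solving the 2×2 system: x ≈ 5.5, y ≈ -14.1 km.

(5.5, -14.1)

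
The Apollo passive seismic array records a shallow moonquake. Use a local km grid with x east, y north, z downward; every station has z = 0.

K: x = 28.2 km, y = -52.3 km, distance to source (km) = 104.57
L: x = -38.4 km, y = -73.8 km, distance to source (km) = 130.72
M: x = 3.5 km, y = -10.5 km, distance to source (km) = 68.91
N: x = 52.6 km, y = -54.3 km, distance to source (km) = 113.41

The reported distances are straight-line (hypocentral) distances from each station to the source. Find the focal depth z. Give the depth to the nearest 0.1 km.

z ≈ 48.5 km

Each station gives a sphere (x−x_i)² + (y−y_i)² + z² = d_i² (stations at z=0).
Subtracting the K sphere from L and M: z² cancels, leaving linear equations in x and y:
-133.2 x − 43.0 y = -2762.36
-49.4 x + 83.6 y = 2778.27
Solving: x ≈ 8.407, y ≈ 38.200 km (keep extra digits for the depth step; rounded: 8.4, 38.2).
Then from the K sphere: z² = 104.57² − (x − 28.2)² − (y + 52.3)² with x = 8.407, y = 38.200, so z ≈ 48.506 ≈ 48.5 km.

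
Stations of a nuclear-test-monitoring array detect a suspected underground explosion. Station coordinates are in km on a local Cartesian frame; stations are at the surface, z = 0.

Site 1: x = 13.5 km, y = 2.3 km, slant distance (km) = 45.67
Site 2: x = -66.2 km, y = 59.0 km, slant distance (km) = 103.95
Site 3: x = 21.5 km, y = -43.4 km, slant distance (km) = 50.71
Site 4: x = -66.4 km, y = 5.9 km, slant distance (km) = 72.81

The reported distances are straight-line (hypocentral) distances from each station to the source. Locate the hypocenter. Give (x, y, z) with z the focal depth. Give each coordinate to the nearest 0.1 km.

(-7.4, -19.6, 34.2)

Each station gives a sphere (x−x_i)² + (y−y_i)² + z² = d_i² (stations at z=0).
Subtracting the Site 1 sphere from Site 2 and Site 3: z² cancels, leaving linear equations in x and y:
-159.4 x + 113.4 y = -1043.95
16.0 x − 91.4 y = 1672.51
Solving: x ≈ -7.389, y ≈ -19.592 km (keep extra digits for the depth step; rounded: -7.4, -19.6).
Then from the Site 1 sphere: z² = 45.67² − (x − 13.5)² − (y − 2.3)² with x = -7.389, y = -19.592, so z ≈ 34.207 ≈ 34.2 km.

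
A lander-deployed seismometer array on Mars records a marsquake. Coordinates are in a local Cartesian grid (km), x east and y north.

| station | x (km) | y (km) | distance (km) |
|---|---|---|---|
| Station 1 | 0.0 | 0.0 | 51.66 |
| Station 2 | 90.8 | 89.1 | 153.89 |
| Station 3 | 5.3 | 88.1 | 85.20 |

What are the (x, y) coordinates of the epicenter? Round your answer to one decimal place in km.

Circle about each station: x² + y² = 51.66²; (x − 90.8)² + (y − 89.1)² = 153.89²; (x − 5.3)² + (y − 88.1)² = 85.20².
Subtracting the Station 1 equation from the Station 2 and Station 3 equations removes the quadratic terms:
181.6 x + 178.2 y = -4829.93
10.6 x + 176.2 y = 3199.42
Solving the 2×2 system: x ≈ -47.2, y ≈ 21.0 km.

(-47.2, 21.0)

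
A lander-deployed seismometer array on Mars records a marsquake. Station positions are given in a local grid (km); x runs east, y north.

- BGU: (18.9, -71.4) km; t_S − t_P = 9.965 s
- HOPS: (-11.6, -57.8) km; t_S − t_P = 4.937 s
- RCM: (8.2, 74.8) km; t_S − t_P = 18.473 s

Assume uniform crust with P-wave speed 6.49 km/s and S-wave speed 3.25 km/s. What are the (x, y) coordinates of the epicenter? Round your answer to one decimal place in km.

-36.1 km east, -37.0 km north

Distance from S−P lag: d = Δt · v_P v_S / (v_P − v_S) = Δt · (6.49·3.25)/(6.49−3.25) ≈ 6.5100·Δt.
So d_BGU = 64.87, d_HOPS = 32.14, d_RCM = 120.26 km.
Circle about each station: (x − 18.9)² + (y + 71.4)² = 64.87²; (x + 11.6)² + (y + 57.8)² = 32.14²; (x − 8.2)² + (y − 74.8)² = 120.26².
Subtracting pairs of circle equations eliminates x²+y² and gives linear equations (the radical axes):
-61.0 x + 27.2 y = 1195.37
-21.4 x + 292.4 y = -10047.24
Solving the 2×2 system: x ≈ -36.1, y ≈ -37.0 km.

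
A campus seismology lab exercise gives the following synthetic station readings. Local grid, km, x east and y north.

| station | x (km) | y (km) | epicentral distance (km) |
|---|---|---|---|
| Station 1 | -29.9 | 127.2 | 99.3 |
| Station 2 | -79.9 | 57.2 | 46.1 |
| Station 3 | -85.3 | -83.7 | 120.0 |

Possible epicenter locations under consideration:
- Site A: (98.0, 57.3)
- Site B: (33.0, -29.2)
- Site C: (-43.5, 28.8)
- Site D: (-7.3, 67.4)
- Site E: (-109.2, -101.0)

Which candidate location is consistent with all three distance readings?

For each candidate, compare |candidate − station| to the reported distance:
Site A: residuals Station 1 46.5, Station 2 131.8, Station 3 111.3 → max 131.8 km
Site B: residuals Station 1 69.3, Station 2 96.1, Station 3 10.3 → max 96.1 km
Site C: residuals Station 1 0.0, Station 2 0.1, Station 3 0.0 → max 0.1 km
Site D: residuals Station 1 35.4, Station 2 27.2, Station 3 50.0 → max 50.0 km
Site E: residuals Station 1 142.3, Station 2 114.8, Station 3 90.5 → max 142.3 km
Only Site C has all residuals ≈ 0.

Site C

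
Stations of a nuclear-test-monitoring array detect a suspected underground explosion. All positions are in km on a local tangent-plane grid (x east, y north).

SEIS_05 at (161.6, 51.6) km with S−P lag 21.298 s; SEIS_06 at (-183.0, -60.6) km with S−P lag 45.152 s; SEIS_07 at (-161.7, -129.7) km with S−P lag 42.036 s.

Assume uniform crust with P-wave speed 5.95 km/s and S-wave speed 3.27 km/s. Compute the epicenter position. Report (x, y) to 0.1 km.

Distance from S−P lag: d = Δt · v_P v_S / (v_P − v_S) = Δt · (5.95·3.27)/(5.95−3.27) ≈ 7.2599·Δt.
So d_SEIS_05 = 154.62, d_SEIS_06 = 327.80, d_SEIS_07 = 305.18 km.
Circle about each station: (x − 161.6)² + (y − 51.6)² = 154.62²; (x + 183.0)² + (y + 60.6)² = 327.80²; (x + 161.7)² + (y + 129.7)² = 305.18².
Subtracting the SEIS_05 equation from the SEIS_06 and SEIS_07 equations removes the quadratic terms:
-689.2 x − 224.4 y = -75161.26
-646.6 x − 362.6 y = -55035.63
Solving the 2×2 system: x ≈ 142.2, y ≈ -101.8 km.
Check against SEIS_05 (with the unrounded x, y): √((x − 161.6)²+(y − 51.6)²) = 154.62 ≈ 154.62 km. ✓

(142.2, -101.8)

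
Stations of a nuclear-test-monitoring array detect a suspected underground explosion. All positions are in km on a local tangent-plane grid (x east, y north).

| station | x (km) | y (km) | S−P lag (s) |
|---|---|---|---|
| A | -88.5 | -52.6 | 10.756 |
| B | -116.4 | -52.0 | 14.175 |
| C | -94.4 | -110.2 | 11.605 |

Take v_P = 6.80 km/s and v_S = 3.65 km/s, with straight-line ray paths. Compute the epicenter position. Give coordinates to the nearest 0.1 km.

-8.2 km east, -79.7 km north

Distance from S−P lag: d = Δt · v_P v_S / (v_P − v_S) = Δt · (6.80·3.65)/(6.80−3.65) ≈ 7.8794·Δt.
So d_A = 84.75, d_B = 111.69, d_C = 91.44 km.
Circle about each station: (x + 88.5)² + (y + 52.6)² = 84.75²; (x + 116.4)² + (y + 52.0)² = 111.69²; (x + 94.4)² + (y + 110.2)² = 91.44².
Subtracting the A equation from the B and C equations removes the quadratic terms:
-55.8 x + 1.2 y = 361.86
-11.8 x − 115.2 y = 9277.68
Solving the 2×2 system: x ≈ -8.2, y ≈ -79.7 km.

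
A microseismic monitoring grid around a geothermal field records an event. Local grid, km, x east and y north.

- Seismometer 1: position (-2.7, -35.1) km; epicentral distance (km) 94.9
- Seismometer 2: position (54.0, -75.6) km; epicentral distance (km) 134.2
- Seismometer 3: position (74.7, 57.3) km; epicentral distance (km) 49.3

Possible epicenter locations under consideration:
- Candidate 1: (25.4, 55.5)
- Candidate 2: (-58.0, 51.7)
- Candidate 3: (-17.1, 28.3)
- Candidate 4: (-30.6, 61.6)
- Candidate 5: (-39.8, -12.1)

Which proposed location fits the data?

Candidate 1

For each candidate, compare |candidate − station| to the reported distance:
Candidate 1: residuals Seismometer 1 0.0, Seismometer 2 0.0, Seismometer 3 0.0 → max 0.0 km
Candidate 2: residuals Seismometer 1 8.0, Seismometer 2 35.4, Seismometer 3 83.5 → max 83.5 km
Candidate 3: residuals Seismometer 1 29.9, Seismometer 2 8.3, Seismometer 3 47.0 → max 47.0 km
Candidate 4: residuals Seismometer 1 5.7, Seismometer 2 27.0, Seismometer 3 56.1 → max 56.1 km
Candidate 5: residuals Seismometer 1 51.2, Seismometer 2 20.9, Seismometer 3 84.6 → max 84.6 km
Only Candidate 1 has all residuals ≈ 0.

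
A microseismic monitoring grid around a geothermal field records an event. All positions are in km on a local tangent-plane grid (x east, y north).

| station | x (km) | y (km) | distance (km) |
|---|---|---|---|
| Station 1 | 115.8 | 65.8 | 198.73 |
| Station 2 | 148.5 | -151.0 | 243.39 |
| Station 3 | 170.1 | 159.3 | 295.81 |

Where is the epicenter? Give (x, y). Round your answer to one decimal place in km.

Circle about each station: (x − 115.8)² + (y − 65.8)² = 198.73²; (x − 148.5)² + (y + 151.0)² = 243.39²; (x − 170.1)² + (y − 159.3)² = 295.81².
Subtracting pairs of circle equations eliminates x²+y² and gives linear equations (the radical axes):
65.4 x − 433.6 y = 7368.89
108.6 x + 187.0 y = -11438.72
Solving the 2×2 system: x ≈ -60.4, y ≈ -26.1 km.

(-60.4, -26.1)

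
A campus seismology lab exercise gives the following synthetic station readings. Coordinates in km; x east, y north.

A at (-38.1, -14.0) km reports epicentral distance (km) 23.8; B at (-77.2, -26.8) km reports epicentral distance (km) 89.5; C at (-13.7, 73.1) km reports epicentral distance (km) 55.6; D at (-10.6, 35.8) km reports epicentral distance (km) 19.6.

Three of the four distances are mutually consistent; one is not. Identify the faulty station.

A

Solve using three stations at a time. Using B, C, D (subtract circle equations pairwise → linear system) gives (x, y) ≈ (-0.4, 19.1).
Distances from that point to each station vs reported:
  A: calculated 50.2 vs reported 23.8 → residual 26.4 km
  B: calculated 89.5 vs reported 89.5 → residual 0.0 km
  C: calculated 55.6 vs reported 55.6 → residual 0.0 km
  D: calculated 19.5 vs reported 19.6 → residual 0.1 km
B, C, D are mutually consistent (residuals ≈ 0); A is off by 26.4 km.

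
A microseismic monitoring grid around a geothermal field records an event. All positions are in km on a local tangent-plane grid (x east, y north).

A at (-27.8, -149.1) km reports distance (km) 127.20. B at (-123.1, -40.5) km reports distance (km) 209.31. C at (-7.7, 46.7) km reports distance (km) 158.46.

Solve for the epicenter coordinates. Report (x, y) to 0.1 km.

Circle about each station: (x + 27.8)² + (y + 149.1)² = 127.20²; (x + 123.1)² + (y + 40.5)² = 209.31²; (x + 7.7)² + (y − 46.7)² = 158.46².
Subtracting the A equation from the B and C equations removes the quadratic terms:
-190.6 x + 217.2 y = -33840.63
40.2 x + 391.6 y = -29693.20
Solving the 2×2 system: x ≈ 81.6, y ≈ -84.2 km.
Check against A (with the unrounded x, y): √((x + 27.8)²+(y + 149.1)²) = 127.20 ≈ 127.20 km. ✓

x ≈ 81.6 km, y ≈ -84.2 km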